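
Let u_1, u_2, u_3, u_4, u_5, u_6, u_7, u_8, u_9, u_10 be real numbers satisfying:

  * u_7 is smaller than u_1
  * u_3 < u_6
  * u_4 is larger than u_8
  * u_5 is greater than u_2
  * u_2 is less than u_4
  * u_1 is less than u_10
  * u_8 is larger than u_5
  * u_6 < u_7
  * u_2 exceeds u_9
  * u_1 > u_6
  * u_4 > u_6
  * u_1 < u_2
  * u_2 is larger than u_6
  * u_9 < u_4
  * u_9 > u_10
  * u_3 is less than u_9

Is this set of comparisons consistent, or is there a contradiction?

The single ordering u_3 < u_6 < u_7 < u_1 < u_10 < u_9 < u_2 < u_5 < u_8 < u_4 satisfies every listed relation, so no contradiction arises.

consistent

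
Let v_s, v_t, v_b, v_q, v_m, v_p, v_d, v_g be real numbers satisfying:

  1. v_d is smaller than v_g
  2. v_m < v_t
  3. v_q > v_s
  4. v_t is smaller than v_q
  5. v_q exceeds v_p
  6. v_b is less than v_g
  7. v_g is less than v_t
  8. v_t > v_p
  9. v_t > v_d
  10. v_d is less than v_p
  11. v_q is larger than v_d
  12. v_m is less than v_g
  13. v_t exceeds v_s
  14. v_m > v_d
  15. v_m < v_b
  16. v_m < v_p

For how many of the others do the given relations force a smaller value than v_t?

6

Directly below v_t: v_d, v_m, v_p, v_s, v_g.
One step further: v_b (6 so far).
No other element is forced below v_t by the given relations, so the count is 6.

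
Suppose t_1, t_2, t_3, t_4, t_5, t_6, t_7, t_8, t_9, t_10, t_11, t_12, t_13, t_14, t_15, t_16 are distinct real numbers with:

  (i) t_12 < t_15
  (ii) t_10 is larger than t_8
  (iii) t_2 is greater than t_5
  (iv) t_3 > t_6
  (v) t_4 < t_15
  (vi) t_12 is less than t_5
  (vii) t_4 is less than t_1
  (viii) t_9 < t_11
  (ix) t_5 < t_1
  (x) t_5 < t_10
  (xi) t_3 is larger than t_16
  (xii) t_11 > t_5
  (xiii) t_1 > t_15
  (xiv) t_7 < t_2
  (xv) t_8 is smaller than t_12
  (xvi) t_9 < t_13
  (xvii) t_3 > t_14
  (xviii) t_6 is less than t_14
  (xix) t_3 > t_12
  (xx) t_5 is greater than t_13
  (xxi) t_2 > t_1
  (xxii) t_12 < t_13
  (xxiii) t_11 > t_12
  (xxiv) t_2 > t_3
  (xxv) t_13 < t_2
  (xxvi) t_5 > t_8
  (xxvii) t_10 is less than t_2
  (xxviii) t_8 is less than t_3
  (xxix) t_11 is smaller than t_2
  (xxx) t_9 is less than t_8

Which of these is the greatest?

Chaining downward from t_2: directly below it, t_7, t_13, t_5, t_11, t_10, t_3, t_1; then t_9, t_8, t_12, t_4, t_6, t_14, t_15, t_16.
That covers every other element, and nothing is given above t_2, so t_2 is the greatest.

t_2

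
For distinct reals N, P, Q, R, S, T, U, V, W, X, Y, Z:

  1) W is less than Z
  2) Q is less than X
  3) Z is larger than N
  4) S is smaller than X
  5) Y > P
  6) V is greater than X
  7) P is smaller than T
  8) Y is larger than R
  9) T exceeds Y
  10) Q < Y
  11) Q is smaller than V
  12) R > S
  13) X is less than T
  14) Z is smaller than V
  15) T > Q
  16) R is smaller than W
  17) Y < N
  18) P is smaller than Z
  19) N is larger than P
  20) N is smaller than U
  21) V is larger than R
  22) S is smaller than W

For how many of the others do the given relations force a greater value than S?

9

Directly above S: R, W, X.
One step further: Y, Z, T, V (7 so far).
One step further: N (8 so far).
One step further: U (9 so far).
No other element is forced above S by the given relations, so the count is 9.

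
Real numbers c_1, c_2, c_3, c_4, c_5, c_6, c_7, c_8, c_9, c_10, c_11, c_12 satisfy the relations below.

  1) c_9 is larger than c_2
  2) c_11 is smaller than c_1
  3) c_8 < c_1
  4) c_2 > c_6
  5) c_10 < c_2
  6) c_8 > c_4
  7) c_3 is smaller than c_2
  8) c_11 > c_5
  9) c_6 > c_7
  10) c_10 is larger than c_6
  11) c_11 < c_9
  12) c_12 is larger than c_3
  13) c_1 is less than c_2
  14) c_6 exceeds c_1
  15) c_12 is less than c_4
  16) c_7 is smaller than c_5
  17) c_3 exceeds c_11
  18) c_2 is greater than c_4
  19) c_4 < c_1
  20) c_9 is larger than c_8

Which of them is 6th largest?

c_8

Piecing the relations together gives one ordering: c_7 < c_5 < c_11 < c_3 < c_12 < c_4 < c_8 < c_1 < c_6 < c_10 < c_2 < c_9.
The 6th largest is c_8.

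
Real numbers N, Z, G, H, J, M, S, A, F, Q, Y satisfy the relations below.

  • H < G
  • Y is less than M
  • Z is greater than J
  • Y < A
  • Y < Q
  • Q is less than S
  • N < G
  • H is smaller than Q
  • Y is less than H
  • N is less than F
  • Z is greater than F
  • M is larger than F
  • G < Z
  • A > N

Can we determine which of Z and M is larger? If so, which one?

Following every chain through Z: below Z we get N, F, Y, J, H, G.
M is not reached, and no chain runs the other way from M to Z.
So the given relations leave the order of Z and M undetermined.

undetermined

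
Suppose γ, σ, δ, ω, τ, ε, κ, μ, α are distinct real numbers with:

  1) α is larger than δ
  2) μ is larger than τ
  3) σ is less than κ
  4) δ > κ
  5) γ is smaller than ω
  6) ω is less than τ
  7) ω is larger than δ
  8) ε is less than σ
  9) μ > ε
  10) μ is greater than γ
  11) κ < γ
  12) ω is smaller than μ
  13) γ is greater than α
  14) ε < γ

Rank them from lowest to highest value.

ε < σ < κ < δ < α < γ < ω < τ < μ

The consecutive links are each given: ε < σ; σ < κ; κ < δ; δ < α; α < γ; γ < ω; ω < τ; τ < μ.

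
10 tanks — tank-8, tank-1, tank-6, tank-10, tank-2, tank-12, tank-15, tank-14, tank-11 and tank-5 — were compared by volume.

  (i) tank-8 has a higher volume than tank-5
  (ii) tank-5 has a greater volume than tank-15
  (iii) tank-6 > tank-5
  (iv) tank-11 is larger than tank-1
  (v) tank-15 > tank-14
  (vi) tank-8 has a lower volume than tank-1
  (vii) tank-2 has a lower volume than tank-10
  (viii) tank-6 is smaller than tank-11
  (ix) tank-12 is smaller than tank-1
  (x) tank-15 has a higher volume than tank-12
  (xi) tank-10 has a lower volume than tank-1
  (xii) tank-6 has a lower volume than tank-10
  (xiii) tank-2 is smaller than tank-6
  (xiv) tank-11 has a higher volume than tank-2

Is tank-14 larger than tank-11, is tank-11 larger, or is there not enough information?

tank-11

The relevant relations are tank-14 < tank-15; tank-15 < tank-5; tank-5 < tank-6; tank-6 < tank-10; tank-10 < tank-1; tank-1 < tank-11.
Together: tank-14 < tank-15 < tank-5 < tank-6 < tank-10 < tank-1 < tank-11.
So tank-11 is larger.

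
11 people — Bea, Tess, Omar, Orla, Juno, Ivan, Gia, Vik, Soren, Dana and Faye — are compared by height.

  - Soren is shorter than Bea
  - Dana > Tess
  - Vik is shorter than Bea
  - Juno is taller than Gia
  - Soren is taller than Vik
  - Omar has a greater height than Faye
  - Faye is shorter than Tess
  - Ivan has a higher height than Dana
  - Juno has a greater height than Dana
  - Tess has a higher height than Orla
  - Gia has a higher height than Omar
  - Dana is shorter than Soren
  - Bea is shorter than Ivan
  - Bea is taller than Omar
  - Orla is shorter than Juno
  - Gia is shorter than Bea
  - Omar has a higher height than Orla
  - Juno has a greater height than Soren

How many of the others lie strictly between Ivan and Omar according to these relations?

Chaining upward from Omar reaches: Gia, Juno, Bea.
Chaining downward from Ivan reaches: Faye, Orla, Tess, Dana, Vik, Soren, Gia, Bea.
Strictly between Omar and Ivan are those in both lists: Gia, Bea — 2 elements.

2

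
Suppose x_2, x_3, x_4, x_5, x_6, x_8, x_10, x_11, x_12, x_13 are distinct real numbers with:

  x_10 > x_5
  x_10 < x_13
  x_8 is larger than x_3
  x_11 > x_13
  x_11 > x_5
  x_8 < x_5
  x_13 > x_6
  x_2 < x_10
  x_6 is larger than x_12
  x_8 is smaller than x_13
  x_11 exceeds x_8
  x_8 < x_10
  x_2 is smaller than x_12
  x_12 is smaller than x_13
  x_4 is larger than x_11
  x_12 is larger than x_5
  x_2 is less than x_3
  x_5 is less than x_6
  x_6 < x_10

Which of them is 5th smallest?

x_12

Piecing the relations together gives one ordering: x_2 < x_3 < x_8 < x_5 < x_12 < x_6 < x_10 < x_13 < x_11 < x_4.
The 5th smallest is x_12.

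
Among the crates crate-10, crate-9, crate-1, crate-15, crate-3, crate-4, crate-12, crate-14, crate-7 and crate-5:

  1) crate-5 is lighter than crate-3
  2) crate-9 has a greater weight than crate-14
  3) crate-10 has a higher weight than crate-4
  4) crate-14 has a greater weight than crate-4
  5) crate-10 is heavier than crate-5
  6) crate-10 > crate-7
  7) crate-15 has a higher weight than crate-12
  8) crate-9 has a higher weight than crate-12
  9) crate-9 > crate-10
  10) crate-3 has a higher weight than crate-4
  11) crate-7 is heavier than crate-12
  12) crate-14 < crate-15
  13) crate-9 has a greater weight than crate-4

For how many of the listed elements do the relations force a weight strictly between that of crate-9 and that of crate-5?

The relations place crate-5 below crate-9. An element lies strictly between them when it is forced above crate-5 and also forced below crate-9.
Above crate-5: {crate-10, crate-3}. Below crate-9: {crate-12, crate-4, crate-7, crate-14, crate-10}.
Intersection: {crate-10} — 1.

1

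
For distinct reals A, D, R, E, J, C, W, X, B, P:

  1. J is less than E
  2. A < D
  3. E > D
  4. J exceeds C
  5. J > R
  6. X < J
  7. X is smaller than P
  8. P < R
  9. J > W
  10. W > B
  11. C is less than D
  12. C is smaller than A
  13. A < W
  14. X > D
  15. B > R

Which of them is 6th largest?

P

Piecing the relations together gives one ordering: C < A < D < X < P < R < B < W < J < E.
Counting 6 from the largest end gives P.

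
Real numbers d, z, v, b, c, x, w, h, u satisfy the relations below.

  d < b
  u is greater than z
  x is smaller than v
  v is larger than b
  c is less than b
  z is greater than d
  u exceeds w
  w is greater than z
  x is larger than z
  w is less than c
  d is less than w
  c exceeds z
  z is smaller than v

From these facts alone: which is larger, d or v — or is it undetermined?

d < z and z < w give d < w.
Then w < c extends the chain to c.
Then c < b extends the chain to b.
Then b < v extends the chain to v.
So v is larger.

v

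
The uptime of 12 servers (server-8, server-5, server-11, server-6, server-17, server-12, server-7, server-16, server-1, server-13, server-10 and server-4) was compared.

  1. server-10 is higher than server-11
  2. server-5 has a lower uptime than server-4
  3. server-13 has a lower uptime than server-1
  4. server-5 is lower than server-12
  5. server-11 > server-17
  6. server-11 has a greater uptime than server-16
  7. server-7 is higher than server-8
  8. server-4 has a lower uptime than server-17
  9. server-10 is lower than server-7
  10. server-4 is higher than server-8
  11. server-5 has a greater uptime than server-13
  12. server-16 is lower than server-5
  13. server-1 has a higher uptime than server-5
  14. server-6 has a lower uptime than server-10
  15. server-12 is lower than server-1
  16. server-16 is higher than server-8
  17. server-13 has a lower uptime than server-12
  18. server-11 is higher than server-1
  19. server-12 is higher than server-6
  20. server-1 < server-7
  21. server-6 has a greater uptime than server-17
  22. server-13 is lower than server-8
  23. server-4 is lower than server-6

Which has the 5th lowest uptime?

Piecing the relations together gives one ordering: server-13 < server-8 < server-16 < server-5 < server-4 < server-17 < server-6 < server-12 < server-1 < server-11 < server-10 < server-7.
The 5th smallest is server-4.

server-4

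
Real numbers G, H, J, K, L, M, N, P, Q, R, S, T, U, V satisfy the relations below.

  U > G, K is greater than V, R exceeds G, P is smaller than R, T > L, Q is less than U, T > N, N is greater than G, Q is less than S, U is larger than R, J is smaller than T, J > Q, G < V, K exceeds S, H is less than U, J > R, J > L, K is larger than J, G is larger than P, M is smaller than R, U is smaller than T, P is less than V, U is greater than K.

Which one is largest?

T

P is not greatest since P < V; Q is not greatest since Q < U; M is not greatest since M < R; G is not greatest since G < V; L is not greatest since L < J; N is not greatest since N < T; R is not greatest since R < U; J is not greatest since J < T; S is not greatest since S < K; H is not greatest since H < U; V is not greatest since V < K; K is not greatest since K < U; U is not greatest since U < T.
Only T has nothing above it, so T is the largest.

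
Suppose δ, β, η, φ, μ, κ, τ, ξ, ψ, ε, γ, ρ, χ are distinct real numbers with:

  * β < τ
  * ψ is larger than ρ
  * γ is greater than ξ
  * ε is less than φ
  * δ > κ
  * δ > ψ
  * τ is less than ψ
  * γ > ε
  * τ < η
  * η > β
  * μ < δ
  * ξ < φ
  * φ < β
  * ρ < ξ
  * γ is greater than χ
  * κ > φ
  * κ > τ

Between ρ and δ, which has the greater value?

δ

ρ < ξ and ξ < φ give ρ < φ.
Then φ < β extends the chain to β.
Then β < τ extends the chain to τ.
Then τ < ψ extends the chain to ψ.
Then ψ < δ extends the chain to δ.
So ρ < δ; δ is the larger of the two.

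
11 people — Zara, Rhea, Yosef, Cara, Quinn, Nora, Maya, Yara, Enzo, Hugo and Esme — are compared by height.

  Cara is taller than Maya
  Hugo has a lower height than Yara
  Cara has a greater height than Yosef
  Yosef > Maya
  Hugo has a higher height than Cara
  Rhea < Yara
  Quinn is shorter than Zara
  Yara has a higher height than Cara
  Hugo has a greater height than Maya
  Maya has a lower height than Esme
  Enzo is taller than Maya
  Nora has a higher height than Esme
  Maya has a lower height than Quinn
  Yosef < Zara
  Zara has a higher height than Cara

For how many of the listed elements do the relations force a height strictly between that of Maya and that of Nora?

Chaining upward from Maya reaches: Yosef, Quinn, Enzo, Cara, Zara, Esme, Hugo, Yara.
Chaining downward from Nora reaches: Esme.
Strictly between Maya and Nora are those in both lists: Esme — 1 element.

1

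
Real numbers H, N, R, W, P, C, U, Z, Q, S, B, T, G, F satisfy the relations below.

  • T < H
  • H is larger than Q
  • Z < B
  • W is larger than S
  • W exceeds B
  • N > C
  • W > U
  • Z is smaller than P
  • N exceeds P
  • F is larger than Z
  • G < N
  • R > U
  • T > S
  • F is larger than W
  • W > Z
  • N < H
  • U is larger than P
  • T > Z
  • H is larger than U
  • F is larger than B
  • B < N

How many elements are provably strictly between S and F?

Chaining upward from S reaches: W, T, H.
Chaining downward from F reaches: Z, B, P, U, W.
Strictly between S and F are those in both lists: W — 1 element.

1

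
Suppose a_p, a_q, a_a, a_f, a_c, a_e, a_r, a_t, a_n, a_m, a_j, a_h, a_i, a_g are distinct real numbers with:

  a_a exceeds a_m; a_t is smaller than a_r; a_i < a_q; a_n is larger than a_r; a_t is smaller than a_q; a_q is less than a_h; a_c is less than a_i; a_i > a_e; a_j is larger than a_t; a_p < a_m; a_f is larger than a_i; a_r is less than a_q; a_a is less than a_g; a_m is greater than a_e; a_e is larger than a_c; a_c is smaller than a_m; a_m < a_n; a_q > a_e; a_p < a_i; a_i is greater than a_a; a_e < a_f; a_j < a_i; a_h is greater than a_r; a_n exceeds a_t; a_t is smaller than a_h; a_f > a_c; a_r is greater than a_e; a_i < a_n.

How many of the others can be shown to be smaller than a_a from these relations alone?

Directly below a_a: a_m.
One step further: a_p, a_c, a_e (4 so far).
Nothing else is reachable below a_a; 4 in all.

4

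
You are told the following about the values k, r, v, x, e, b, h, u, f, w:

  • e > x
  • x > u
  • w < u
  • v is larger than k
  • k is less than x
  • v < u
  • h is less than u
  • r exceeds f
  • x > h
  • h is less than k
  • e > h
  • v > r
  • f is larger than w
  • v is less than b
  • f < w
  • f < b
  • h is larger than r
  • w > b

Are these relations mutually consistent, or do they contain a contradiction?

inconsistent

Chaining the given relations yields f < r < h < k < v < b < w, so f < w. But one relation states w < f. These cannot both hold.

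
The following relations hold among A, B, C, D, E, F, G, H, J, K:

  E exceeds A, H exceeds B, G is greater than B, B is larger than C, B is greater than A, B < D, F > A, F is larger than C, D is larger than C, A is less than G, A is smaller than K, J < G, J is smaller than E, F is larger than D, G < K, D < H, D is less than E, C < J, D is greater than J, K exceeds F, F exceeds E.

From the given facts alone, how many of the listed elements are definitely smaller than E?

The elements the relations force below E are C, J, A, B, D — no chain reaches any other.
That is 5.

5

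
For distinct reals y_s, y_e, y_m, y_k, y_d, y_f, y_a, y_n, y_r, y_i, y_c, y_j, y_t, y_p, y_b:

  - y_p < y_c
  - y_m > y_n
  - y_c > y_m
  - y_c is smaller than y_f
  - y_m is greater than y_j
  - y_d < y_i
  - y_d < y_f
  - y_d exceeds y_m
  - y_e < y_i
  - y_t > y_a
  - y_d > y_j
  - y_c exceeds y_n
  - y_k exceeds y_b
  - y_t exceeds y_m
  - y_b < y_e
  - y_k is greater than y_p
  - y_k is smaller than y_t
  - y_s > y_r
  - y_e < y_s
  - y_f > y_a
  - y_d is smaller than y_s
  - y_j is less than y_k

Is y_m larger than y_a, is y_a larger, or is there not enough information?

Following every chain through y_a: above y_a we get y_t, y_f.
y_m is not reached, and no chain runs the other way from y_m to y_a.
So the given relations leave the order of y_a and y_m undetermined.

undetermined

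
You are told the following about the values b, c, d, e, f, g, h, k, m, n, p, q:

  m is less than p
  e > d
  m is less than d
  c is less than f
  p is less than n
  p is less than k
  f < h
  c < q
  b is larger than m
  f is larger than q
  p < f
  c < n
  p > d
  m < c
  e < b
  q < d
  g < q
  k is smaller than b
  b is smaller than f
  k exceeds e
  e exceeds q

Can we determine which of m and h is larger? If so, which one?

The relevant relations are m < c; c < q; q < d; d < p; p < k; k < b; b < f; f < h.
Together: m < c < q < d < p < k < b < f < h.
So h is larger.

h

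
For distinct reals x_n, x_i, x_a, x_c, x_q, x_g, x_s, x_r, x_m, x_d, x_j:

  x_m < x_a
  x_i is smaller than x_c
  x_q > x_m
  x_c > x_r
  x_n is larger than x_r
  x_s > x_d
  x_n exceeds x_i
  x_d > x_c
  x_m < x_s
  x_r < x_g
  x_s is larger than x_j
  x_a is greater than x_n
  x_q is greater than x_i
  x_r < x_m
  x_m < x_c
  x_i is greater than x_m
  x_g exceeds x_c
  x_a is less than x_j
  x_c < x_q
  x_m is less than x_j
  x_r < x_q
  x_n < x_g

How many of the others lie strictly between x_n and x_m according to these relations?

The relations place x_m below x_n. An element lies strictly between them when it is forced above x_m and also forced below x_n.
Above x_m: {x_i, x_c, x_d, x_a, x_j, x_g, x_s, x_q}. Below x_n: {x_r, x_i}.
Intersection: {x_i} — 1.

1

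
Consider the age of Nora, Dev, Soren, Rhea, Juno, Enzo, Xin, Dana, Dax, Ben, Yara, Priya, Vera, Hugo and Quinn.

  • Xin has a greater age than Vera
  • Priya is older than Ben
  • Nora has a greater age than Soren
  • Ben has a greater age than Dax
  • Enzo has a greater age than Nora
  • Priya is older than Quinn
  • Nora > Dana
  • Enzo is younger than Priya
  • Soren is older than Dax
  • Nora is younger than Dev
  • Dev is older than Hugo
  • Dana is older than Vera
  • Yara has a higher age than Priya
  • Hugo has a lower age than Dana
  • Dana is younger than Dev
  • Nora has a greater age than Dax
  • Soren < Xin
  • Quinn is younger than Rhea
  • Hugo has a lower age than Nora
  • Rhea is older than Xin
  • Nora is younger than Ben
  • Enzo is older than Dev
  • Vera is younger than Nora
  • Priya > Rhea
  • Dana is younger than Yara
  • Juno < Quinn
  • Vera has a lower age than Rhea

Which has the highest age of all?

Hugo is not greatest since Hugo < Nora; Dax is not greatest since Dax < Soren; Vera is not greatest since Vera < Nora; Soren is not greatest since Soren < Xin; Dana is not greatest since Dana < Nora; Nora is not greatest since Nora < Ben; Juno is not greatest since Juno < Quinn; Ben is not greatest since Ben < Priya; Dev is not greatest since Dev < Enzo; Xin is not greatest since Xin < Rhea; Enzo is not greatest since Enzo < Priya; Quinn is not greatest since Quinn < Priya; Rhea is not greatest since Rhea < Priya; Priya is not greatest since Priya < Yara.
Only Yara has nothing above it, so Yara is the highest age.

Yara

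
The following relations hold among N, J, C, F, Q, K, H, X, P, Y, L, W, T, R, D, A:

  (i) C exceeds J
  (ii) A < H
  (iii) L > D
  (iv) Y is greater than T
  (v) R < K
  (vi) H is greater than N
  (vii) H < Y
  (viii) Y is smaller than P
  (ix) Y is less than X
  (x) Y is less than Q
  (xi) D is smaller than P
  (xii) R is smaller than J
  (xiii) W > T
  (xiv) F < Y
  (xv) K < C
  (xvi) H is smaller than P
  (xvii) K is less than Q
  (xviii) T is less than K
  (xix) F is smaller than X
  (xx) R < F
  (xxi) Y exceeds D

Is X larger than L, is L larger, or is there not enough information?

Following every chain through L: below L we get D.
X is not reached, and no chain runs the other way from X to L.
So the given relations leave the order of L and X undetermined.

undetermined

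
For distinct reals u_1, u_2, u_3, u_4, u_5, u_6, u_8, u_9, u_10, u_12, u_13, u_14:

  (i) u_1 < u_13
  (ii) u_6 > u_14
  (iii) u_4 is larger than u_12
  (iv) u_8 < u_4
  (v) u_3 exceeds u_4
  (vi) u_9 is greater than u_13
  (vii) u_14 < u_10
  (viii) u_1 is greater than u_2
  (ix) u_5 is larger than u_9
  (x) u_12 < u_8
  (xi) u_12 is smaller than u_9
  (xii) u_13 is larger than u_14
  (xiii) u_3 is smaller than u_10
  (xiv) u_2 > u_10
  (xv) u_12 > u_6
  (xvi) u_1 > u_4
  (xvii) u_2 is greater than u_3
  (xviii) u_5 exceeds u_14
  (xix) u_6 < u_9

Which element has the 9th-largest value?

u_8

Piecing the relations together gives one ordering: u_14 < u_6 < u_12 < u_8 < u_4 < u_3 < u_10 < u_2 < u_1 < u_13 < u_9 < u_5.
Counting 9 from the largest end gives u_8.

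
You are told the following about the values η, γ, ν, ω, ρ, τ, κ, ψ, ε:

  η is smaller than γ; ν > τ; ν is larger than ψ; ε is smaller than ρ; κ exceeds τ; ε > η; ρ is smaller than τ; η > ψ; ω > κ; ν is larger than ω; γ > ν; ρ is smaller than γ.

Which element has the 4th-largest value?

κ

Piecing the relations together gives one ordering: ψ < η < ε < ρ < τ < κ < ω < ν < γ.
Counting 4 from the largest end gives κ.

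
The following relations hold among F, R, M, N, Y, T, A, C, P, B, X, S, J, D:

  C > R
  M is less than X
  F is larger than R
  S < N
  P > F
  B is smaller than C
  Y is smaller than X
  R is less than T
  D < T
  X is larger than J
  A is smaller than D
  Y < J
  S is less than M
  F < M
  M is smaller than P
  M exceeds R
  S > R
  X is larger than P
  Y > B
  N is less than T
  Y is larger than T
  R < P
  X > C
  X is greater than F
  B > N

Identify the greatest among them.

X

Chaining downward from X: directly below it, F, Y, M, C, J, P; then R, S, B, T; then N, D; then A.
That covers every other element, and nothing is given above X, so X is the greatest.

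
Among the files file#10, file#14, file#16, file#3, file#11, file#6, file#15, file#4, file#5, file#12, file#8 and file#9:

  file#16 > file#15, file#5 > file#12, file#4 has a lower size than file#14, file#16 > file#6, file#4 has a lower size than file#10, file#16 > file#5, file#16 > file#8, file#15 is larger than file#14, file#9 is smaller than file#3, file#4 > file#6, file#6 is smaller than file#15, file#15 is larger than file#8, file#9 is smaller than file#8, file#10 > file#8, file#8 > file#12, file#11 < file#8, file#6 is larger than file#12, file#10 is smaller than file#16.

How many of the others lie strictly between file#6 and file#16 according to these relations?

4

Chaining upward from file#6 reaches: file#4, file#14, file#15, file#10.
Chaining downward from file#16 reaches: file#11, file#12, file#9, file#8, file#4, file#14, file#15, file#10, file#5.
Strictly between file#6 and file#16 are those in both lists: file#4, file#14, file#15, file#10 — 4 elements.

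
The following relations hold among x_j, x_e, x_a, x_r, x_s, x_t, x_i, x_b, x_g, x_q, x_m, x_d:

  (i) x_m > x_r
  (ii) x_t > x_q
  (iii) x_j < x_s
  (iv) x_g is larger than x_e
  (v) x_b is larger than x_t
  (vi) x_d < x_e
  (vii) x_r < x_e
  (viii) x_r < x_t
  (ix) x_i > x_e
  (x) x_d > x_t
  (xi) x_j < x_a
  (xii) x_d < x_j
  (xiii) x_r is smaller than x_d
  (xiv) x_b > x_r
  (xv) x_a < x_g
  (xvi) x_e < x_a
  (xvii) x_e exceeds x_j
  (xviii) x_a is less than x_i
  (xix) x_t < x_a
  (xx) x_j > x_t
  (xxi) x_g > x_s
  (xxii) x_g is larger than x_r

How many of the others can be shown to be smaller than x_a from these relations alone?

Directly below x_a: x_t, x_j, x_e.
One step further: x_r, x_q, x_d (6 so far).
No other element is forced below x_a by the given relations, so the count is 6.

6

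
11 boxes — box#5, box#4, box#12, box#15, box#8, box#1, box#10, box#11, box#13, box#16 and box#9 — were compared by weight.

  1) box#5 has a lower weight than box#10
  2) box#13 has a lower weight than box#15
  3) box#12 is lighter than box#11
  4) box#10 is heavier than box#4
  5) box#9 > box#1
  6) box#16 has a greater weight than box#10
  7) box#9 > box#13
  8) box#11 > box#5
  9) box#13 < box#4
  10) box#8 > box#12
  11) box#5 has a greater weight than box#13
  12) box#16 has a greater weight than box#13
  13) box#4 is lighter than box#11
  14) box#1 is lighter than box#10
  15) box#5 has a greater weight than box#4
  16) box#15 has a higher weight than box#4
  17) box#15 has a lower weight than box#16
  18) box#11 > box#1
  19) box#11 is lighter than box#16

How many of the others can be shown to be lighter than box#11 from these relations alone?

5

Directly below box#11: box#4, box#5, box#1, box#12.
One step further: box#13 (5 so far).
Nothing else is reachable below box#11; 5 in all.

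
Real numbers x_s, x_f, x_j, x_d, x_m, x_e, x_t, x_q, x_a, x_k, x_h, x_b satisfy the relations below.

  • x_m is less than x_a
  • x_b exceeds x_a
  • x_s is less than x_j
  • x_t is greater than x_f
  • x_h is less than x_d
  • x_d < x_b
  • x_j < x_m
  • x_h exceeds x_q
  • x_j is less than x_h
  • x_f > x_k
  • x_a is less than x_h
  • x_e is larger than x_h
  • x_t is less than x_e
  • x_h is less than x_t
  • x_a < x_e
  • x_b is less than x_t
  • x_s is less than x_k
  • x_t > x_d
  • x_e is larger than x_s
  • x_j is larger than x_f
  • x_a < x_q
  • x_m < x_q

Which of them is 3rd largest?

Piecing the relations together gives one ordering: x_s < x_k < x_f < x_j < x_m < x_a < x_q < x_h < x_d < x_b < x_t < x_e.
Counting 3 from the largest end gives x_b.

x_b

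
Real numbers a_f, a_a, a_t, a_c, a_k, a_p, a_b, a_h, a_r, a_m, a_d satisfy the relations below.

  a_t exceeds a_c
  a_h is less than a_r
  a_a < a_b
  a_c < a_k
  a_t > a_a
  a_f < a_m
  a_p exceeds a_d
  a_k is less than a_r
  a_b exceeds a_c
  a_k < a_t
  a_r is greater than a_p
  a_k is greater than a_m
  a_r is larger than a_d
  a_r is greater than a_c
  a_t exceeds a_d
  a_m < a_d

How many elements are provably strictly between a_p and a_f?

2

Chaining upward from a_f reaches: a_m, a_k, a_d, a_t, a_r.
Chaining downward from a_p reaches: a_m, a_d.
Strictly between a_f and a_p are those in both lists: a_m, a_d — 2 elements.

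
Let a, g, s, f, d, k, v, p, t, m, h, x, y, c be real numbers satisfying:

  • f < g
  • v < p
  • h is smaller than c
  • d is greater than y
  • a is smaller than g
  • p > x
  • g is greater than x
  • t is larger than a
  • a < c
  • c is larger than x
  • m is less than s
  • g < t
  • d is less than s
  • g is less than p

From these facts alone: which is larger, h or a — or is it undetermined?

Following every chain through h: above h we get c.
a is not reached, and no chain runs the other way from a to h.
So the given relations leave the order of h and a undetermined.

undetermined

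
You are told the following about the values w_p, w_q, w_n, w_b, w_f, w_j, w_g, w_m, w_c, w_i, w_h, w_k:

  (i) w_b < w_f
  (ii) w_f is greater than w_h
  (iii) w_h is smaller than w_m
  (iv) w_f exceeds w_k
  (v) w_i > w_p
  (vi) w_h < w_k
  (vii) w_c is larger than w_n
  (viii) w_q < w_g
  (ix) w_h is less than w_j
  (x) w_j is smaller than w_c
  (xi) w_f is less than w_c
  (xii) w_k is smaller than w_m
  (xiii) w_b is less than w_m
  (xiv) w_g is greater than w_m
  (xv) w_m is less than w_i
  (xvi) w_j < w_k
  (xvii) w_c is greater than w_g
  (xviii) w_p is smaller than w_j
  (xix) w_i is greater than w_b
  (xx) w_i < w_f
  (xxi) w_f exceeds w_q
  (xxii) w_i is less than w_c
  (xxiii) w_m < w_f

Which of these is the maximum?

Chaining downward from w_c: directly below it, w_n, w_j, w_g, w_i, w_f; then w_h, w_p, w_k, w_q, w_b, w_m.
That covers every other element, and nothing is given above w_c, so w_c is the maximum.

w_c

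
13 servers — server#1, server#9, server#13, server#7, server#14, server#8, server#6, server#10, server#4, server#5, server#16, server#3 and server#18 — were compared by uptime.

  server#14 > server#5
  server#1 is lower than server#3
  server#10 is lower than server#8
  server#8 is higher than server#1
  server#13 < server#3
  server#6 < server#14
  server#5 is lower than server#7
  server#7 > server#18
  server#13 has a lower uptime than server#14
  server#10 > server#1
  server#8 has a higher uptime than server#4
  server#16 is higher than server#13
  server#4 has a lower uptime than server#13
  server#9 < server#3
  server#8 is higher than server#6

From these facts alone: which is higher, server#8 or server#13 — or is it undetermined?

Following every chain through server#13: above server#13 we get server#14, server#3, server#16; below server#13 we get server#4.
server#8 is not reached, and no chain runs the other way from server#8 to server#13.
So the given relations leave the order of server#13 and server#8 undetermined.

undetermined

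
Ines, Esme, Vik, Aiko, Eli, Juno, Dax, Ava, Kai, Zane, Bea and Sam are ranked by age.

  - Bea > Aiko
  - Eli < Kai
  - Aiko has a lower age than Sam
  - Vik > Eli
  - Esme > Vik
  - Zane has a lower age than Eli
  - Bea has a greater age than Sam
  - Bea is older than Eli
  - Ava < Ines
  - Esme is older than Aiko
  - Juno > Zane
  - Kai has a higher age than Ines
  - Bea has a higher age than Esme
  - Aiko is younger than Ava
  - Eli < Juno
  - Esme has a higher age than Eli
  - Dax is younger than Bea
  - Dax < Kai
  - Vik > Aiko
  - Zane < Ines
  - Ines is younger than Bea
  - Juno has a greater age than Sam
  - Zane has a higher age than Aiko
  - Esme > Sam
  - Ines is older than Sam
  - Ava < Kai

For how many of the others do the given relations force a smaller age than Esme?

The elements the relations force below Esme are Aiko, Zane, Eli, Sam, Vik — no chain reaches any other.
That is 5.

5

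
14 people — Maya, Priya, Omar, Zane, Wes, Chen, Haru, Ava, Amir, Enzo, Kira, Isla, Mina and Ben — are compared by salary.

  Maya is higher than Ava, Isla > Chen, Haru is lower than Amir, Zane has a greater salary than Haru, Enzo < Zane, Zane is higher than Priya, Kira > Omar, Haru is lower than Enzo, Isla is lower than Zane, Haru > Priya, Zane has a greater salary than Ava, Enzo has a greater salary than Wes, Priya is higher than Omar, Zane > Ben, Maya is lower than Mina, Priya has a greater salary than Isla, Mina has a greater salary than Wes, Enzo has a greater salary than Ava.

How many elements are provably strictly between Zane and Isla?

The relations place Isla below Zane. An element lies strictly between them when it is forced above Isla and also forced below Zane.
Above Isla: {Priya, Haru, Enzo, Amir}. Below Zane: {Omar, Chen, Priya, Ben, Ava, Haru, Wes, Enzo}.
Intersection: {Priya, Haru, Enzo} — 3.

3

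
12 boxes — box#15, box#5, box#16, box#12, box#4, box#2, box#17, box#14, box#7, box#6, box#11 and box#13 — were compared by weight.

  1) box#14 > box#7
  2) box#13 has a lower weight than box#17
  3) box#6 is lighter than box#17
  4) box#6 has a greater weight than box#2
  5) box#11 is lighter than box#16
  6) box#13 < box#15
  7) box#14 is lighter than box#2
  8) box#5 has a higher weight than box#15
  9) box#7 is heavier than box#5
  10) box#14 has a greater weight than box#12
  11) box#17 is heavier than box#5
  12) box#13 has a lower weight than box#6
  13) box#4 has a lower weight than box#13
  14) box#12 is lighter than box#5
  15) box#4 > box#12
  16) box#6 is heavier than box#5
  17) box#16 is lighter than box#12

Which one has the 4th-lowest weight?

Chaining the given pairs: box#11 < box#16 < box#12 < box#4 < box#13 < box#15 < box#5 < box#7 < box#14 < box#2 < box#6 < box#17.
The 4th smallest is box#4.

box#4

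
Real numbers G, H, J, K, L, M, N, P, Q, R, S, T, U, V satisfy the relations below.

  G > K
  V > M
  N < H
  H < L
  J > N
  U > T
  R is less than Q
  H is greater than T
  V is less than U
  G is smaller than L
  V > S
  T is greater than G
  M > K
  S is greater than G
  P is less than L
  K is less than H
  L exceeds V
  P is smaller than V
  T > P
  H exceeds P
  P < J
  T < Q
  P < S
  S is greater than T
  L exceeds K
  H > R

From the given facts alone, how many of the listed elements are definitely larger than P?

From P the given relations immediately reach T, S, J, V, H, L.
From those, Q, U — 8 in total.
No other element is forced above P by the given relations, so the count is 8.

8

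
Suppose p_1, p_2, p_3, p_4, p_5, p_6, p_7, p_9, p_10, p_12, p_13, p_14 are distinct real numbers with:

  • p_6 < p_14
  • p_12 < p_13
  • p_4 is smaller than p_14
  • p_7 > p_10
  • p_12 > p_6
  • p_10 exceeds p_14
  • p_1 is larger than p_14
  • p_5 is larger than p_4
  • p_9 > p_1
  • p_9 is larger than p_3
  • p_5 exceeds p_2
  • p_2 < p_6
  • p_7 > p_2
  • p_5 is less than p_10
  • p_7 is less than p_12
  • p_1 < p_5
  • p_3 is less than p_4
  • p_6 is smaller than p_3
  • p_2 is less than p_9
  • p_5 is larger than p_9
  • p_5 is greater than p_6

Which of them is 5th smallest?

p_14

Piecing the relations together gives one ordering: p_2 < p_6 < p_3 < p_4 < p_14 < p_1 < p_9 < p_5 < p_10 < p_7 < p_12 < p_13.
The 5th smallest is p_14.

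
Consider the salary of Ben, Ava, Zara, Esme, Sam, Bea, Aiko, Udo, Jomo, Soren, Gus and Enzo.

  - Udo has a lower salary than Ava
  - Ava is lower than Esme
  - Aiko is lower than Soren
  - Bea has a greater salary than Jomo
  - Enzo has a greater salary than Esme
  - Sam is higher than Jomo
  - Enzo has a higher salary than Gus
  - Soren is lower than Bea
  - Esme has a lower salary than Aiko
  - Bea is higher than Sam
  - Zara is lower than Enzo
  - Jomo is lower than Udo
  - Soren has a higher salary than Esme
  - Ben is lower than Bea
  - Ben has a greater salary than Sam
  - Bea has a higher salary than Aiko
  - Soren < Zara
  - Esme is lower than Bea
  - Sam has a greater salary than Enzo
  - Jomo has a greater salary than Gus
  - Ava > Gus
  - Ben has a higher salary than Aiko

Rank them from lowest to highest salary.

Gus < Jomo < Udo < Ava < Esme < Aiko < Soren < Zara < Enzo < Sam < Ben < Bea

Each adjacent pair is fixed by a given relation: Gus < Jomo; Jomo < Udo; Udo < Ava; Ava < Esme; Esme < Aiko; Aiko < Soren; Soren < Zara; Zara < Enzo; Enzo < Sam; Sam < Ben; Ben < Bea. Chaining them end to end gives the full order.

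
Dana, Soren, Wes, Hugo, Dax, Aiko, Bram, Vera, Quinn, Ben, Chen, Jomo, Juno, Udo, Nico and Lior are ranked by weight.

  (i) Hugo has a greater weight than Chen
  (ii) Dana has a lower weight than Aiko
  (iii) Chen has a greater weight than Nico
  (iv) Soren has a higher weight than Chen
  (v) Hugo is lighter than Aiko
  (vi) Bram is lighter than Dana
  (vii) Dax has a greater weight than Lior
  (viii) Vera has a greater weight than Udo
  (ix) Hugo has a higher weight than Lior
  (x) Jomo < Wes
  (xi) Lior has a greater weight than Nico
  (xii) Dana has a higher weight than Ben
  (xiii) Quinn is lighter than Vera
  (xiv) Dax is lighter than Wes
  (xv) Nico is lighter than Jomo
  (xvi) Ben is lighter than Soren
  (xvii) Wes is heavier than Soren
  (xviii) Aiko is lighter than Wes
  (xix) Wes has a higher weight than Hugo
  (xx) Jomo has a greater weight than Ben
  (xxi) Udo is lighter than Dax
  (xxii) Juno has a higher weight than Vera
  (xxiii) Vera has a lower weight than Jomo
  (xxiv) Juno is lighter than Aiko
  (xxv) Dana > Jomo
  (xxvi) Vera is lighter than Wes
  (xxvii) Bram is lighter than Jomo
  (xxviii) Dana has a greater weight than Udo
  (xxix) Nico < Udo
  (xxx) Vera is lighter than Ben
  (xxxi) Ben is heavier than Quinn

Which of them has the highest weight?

Chaining downward from Wes: directly below it, Vera, Soren, Hugo, Dax, Jomo, Aiko; then Nico, Udo, Quinn, Bram, Lior, Chen, Ben, Juno, Dana.
That covers every other element, and nothing is given above Wes, so Wes is the highest weight.

Wes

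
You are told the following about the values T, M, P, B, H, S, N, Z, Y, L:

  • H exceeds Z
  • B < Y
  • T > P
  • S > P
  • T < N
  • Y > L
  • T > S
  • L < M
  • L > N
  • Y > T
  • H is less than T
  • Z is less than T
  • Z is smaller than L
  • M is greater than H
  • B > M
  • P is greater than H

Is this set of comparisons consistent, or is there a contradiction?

consistent

The single ordering Z < H < P < S < T < N < L < M < B < Y satisfies every listed relation, so no contradiction arises.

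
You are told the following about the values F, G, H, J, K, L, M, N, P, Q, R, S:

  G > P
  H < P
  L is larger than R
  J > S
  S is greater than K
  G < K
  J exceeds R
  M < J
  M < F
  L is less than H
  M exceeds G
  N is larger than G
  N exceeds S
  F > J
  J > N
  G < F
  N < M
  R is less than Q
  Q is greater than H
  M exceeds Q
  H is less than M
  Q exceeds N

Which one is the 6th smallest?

K

The consecutive relations fix a unique order: R < L < H < P < G < K < S < N < Q < M < J < F.
Counting 6 from the smallest end gives K.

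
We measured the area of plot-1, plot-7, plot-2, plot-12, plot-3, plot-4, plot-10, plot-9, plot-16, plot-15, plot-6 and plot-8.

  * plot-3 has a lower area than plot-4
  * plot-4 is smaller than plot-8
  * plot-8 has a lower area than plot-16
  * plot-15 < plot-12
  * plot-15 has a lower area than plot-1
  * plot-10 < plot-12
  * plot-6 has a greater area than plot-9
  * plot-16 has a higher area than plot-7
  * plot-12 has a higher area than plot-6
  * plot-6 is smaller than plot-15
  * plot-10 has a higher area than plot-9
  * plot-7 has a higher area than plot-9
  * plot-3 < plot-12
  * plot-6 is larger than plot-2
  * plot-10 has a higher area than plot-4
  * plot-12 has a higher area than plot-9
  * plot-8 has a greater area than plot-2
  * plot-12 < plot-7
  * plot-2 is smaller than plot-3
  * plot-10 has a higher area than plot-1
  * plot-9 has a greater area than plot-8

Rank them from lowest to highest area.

plot-2 < plot-3 < plot-4 < plot-8 < plot-9 < plot-6 < plot-15 < plot-1 < plot-10 < plot-12 < plot-7 < plot-16

Nothing is placed below plot-2, so it is least; from there plot-2 < plot-3; plot-3 < plot-4; plot-4 < plot-8; plot-8 < plot-9; plot-9 < plot-6; plot-6 < plot-15; plot-15 < plot-1; plot-1 < plot-10; plot-10 < plot-12; plot-12 < plot-7; plot-7 < plot-16, each given directly.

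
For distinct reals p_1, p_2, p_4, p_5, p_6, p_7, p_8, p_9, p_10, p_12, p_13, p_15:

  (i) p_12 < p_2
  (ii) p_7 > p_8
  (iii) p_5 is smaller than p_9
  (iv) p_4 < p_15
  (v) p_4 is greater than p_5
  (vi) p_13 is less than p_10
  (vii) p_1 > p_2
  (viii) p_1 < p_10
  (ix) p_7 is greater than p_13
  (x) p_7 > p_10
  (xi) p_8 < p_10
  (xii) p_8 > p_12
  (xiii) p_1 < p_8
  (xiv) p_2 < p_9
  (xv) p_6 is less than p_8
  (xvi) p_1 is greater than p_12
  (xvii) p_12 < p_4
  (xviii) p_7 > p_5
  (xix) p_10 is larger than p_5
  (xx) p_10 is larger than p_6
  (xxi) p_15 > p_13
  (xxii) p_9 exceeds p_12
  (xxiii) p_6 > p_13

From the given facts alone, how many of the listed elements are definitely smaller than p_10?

Directly below p_10: p_13, p_5, p_6, p_1, p_8.
One step further: p_12, p_2 (7 so far).
Nothing else is reachable below p_10; 7 in all.

7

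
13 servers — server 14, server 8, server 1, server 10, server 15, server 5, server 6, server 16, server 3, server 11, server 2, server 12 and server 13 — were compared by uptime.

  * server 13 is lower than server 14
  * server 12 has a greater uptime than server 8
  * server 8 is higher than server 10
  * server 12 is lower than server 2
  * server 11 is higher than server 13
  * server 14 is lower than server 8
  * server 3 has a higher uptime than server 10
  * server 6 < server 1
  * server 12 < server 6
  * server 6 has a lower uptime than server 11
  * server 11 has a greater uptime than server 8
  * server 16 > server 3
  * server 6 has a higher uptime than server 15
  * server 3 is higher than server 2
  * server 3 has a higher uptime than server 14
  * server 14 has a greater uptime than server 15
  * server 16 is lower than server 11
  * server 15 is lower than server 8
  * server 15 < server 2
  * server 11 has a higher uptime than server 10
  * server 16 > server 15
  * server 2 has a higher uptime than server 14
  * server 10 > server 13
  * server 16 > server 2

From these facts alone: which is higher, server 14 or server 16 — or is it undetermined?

server 14 < server 8 and server 8 < server 12 give server 14 < server 12.
Then server 12 < server 2 extends the chain to server 2.
With server 2 < server 3: server 14 < server 8 < server 12 < server 2 < server 3.
Then server 3 < server 16 extends the chain to server 16.
So server 16 is higher.

server 16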